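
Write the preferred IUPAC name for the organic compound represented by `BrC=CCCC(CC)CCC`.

The longest chain bearing the multiple bond is 8 carbons long (octane).
There is one C=C double bond, indicated by the ending -ene.
Number the chain so that numbering from this end puts the double bond at C-1 rather than C-7.
That gives the double bond between C-1 and C-2; a bromo group at C-1; an ethyl group at C-5.
Substituent prefixes are cited in alphabetical order (multiplying prefixes like di-/tri- are ignored for ordering).
Assembling the pieces gives 1-bromo-5-ethyloct-1-ene.

1-bromo-5-ethyloct-1-ene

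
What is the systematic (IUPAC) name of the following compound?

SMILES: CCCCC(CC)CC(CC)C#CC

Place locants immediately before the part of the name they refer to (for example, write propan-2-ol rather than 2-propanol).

4,6-diethyldec-2-yne

Counting along the main chain through the multiple bond gives 10 carbons: the parent is decane.
The chain contains a C≡C triple bond, so the unsaturation ending is -yne.
Choose the numbering such that numbering from this end puts the triple bond at C-2 rather than C-8.
With this numbering: the triple bond between C-2 and C-3; ethyl groups at C-4 and C-6.
The name is 4,6-diethyldec-2-yne.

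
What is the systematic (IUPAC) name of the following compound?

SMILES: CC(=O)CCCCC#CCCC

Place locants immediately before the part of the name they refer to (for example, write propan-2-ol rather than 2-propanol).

undec-7-yn-2-one

The longest carbon chain that includes the carbonyl and the multiple bond has 11 carbons, so the parent hydride is undecane.
The highest-priority functional group is a ketone (C=O on an internal carbon), so the name ends in -one.
A C≡C triple bond in the chain gives the infix -yne-.
Number the chain so that numbering from this end puts the carbonyl group at C-2 rather than C-10.
That gives the carbonyl at C-2; the triple bond between C-7 and C-8.
Assembling the pieces gives undec-7-yn-2-one.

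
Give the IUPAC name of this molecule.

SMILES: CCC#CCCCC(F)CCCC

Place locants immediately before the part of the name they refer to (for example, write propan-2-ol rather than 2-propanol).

Counting along the main chain through the multiple bond gives 12 carbons: the parent is dodecane.
There is one C≡C triple bond, indicated by the ending -yne.
The numbering direction is chosen so that numbering from this end puts the triple bond at C-3 rather than C-9.
With this numbering: the triple bond between C-3 and C-4; a fluoro group at C-8.
The name is 8-fluorododec-3-yne.

8-fluorododec-3-yne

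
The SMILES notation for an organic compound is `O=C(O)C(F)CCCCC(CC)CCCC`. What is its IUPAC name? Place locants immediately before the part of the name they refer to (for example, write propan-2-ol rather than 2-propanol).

The longest chain bearing the –COOH group is 11 carbons long (undecane).
The principal characteristic group is a carboxylic acid (terminal –COOH), named with the suffix -oic acid.
Choose the numbering such that the carboxylic acid carbon is C-1 by definition.
This places an ethyl group at C-7; a fluoro group at C-2.
Substituent prefixes are cited in alphabetical order (multiplying prefixes like di-/tri- are ignored for ordering).
Assembling the pieces gives 7-ethyl-2-fluoroundecanoic acid.

7-ethyl-2-fluoroundecanoic acid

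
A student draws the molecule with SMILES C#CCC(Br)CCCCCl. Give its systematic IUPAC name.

4-bromo-8-chlorooct-1-yne

Counting along the main chain through the multiple bond gives 8 carbons: the parent is octane.
The chain contains a C≡C triple bond, so the unsaturation ending is -yne.
Choose the numbering such that numbering from this end puts the triple bond at C-1 rather than C-7.
With this numbering: the triple bond between C-1 and C-2; a bromo group at C-4; a chloro group at C-8.
The substituents are ordered alphabetically, ignoring any di-/tri- multipliers.
Assembling the pieces gives 4-bromo-8-chlorooct-1-yne.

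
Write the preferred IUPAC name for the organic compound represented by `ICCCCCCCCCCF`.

1-fluoro-10-iododecane

The longest continuous carbon chain has 10 atoms, so the parent hydride is decane.
The numbering direction is chosen so that the locant sets are identical either way, so the alphabetically earlier fluoro substituent takes the lower locant (1 rather than 10).
That gives a fluoro group at C-1; an iodo group at C-10.
The substituents are ordered alphabetically, ignoring any di-/tri- multipliers.
Assembling the pieces gives 1-fluoro-10-iododecane.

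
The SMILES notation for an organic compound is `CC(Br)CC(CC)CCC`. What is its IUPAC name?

The longest carbon chain is 7 atoms: the parent is heptane.
Choose the numbering such that the substituent locant set {2,4} is lower than {4,6} at the first point of difference.
That gives a bromo group at C-2; an ethyl group at C-4.
Prefixes are listed alphabetically: bromo, ethyl.
Putting it together: 2-bromo-4-ethylheptane.

2-bromo-4-ethylheptane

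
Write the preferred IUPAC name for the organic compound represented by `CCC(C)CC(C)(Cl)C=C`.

3-chloro-3,5-dimethylhept-1-ene

The longest carbon chain that includes the multiple bond has 7 carbons, so the parent hydride is heptane.
There is one C=C double bond, indicated by the ending -ene.
Choose the numbering such that numbering from this end puts the double bond at C-1 rather than C-6.
With this numbering: the double bond between C-1 and C-2; a chloro group at C-3; methyl groups at C-3 and C-5.
Substituent prefixes are cited in alphabetical order (multiplying prefixes like di-/tri- are ignored for ordering).
The name is 3-chloro-3,5-dimethylhept-1-ene.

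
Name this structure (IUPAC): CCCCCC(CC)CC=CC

The longest carbon chain that includes the multiple bond has 10 carbons, so the parent hydride is decane.
The chain contains a C=C double bond, so the unsaturation ending is -ene.
Number the chain so that numbering from this end puts the double bond at C-2 rather than C-8.
With this numbering: the double bond between C-2 and C-3; an ethyl group at C-5.
Putting it together: 5-ethyldec-2-ene.

5-ethyldec-2-ene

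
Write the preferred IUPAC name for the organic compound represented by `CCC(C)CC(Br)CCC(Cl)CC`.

5-bromo-8-chloro-3-methyldecane

The longest carbon chain is 10 atoms: the parent is decane.
The numbering direction is chosen so that the substituent locant set {3,5,8} is lower than {3,6,8} at the first point of difference.
This places a bromo group at C-5; a chloro group at C-8; a methyl group at C-3.
Prefixes are listed alphabetically: bromo, chloro, methyl.
Assembling the pieces gives 5-bromo-8-chloro-3-methyldecane.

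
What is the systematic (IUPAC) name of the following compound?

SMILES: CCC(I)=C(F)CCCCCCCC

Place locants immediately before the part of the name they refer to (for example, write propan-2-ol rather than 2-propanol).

The longest chain bearing the multiple bond is 12 carbons long (dodecane).
There is one C=C double bond, indicated by the ending -ene.
The numbering direction is chosen so that numbering from this end puts the double bond at C-3 rather than C-9.
That gives the double bond between C-3 and C-4; a fluoro group at C-4; an iodo group at C-3.
Prefixes are listed alphabetically: fluoro, iodo.
The name is 4-fluoro-3-iodododec-3-ene.

4-fluoro-3-iodododec-3-ene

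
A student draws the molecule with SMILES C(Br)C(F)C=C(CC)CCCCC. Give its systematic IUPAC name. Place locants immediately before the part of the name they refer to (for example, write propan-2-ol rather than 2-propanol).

1-bromo-4-ethyl-2-fluoronon-3-ene

The longest chain bearing the multiple bond is 9 carbons long (nonane).
A C=C double bond in the chain gives the infix -ene-.
The numbering direction is chosen so that numbering from this end puts the double bond at C-3 rather than C-6.
This places the double bond between C-3 and C-4; a bromo group at C-1; an ethyl group at C-4; a fluoro group at C-2.
Prefixes are listed alphabetically: bromo, ethyl, fluoro.
Putting it together: 1-bromo-4-ethyl-2-fluoronon-3-ene.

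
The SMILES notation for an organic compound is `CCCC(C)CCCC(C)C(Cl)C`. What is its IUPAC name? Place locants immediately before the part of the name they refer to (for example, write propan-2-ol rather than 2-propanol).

2-chloro-3,7-dimethyldecane

The parent chain contains 10 carbons (decane).
Number the chain so that the substituent locant set {2,3,7} is lower than {4,8,9} at the first point of difference.
That gives a chloro group at C-2; methyl groups at C-3 and C-7.
Substituent prefixes are cited in alphabetical order (multiplying prefixes like di-/tri- are ignored for ordering).
Putting it together: 2-chloro-3,7-dimethyldecane.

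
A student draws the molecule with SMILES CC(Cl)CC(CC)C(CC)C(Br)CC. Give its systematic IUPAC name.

The longest continuous carbon chain has 8 atoms, so the parent hydride is octane.
The numbering direction is chosen so that the substituent locant set {2,4,5,6} is lower than {3,4,5,7} at the first point of difference.
This places a bromo group at C-6; a chloro group at C-2; ethyl groups at C-4 and C-5.
Prefixes are listed alphabetically: bromo, chloro, ethyl.
Putting it together: 6-bromo-2-chloro-4,5-diethyloctane.

6-bromo-2-chloro-4,5-diethyloctane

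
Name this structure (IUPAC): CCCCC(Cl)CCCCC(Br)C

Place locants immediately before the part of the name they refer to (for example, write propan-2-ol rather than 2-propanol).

The longest continuous carbon chain has 11 atoms, so the parent hydride is undecane.
Number the chain so that the substituent locant set {2,7} is lower than {5,10} at the first point of difference.
With this numbering: a bromo group at C-2; a chloro group at C-7.
Prefixes are listed alphabetically: bromo, chloro.
The name is 2-bromo-7-chloroundecane.

2-bromo-7-chloroundecane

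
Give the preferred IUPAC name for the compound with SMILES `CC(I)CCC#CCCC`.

The longest carbon chain that includes the multiple bond has 9 carbons, so the parent hydride is nonane.
A C≡C triple bond in the chain gives the infix -yne-.
The numbering direction is chosen so that numbering from this end puts the triple bond at C-4 rather than C-5.
This places the triple bond between C-4 and C-5; an iodo group at C-8.
Putting it together: 8-iodonon-4-yne.

8-iodonon-4-yne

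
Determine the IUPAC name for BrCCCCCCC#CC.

9-bromonon-2-yne

The longest chain bearing the multiple bond is 9 carbons long (nonane).
The chain contains a C≡C triple bond, so the unsaturation ending is -yne.
Choose the numbering such that numbering from this end puts the triple bond at C-2 rather than C-7.
That gives the triple bond between C-2 and C-3; a bromo group at C-9.
Assembling the pieces gives 9-bromonon-2-yne.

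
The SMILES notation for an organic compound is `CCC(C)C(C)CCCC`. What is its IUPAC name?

3,4-dimethyloctane

The parent chain contains 8 carbons (octane).
The numbering direction is chosen so that the substituent locant set {3,4} is lower than {5,6} at the first point of difference.
With this numbering: methyl groups at C-3 and C-4.
Putting it together: 3,4-dimethyloctane.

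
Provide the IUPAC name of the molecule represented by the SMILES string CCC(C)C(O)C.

The longest carbon chain that includes the –OH group has 5 carbons, so the parent hydride is pentane.
The principal characteristic group is an alcohol (–OH), named with the suffix -ol.
The numbering direction is chosen so that numbering from this end puts the hydroxyl group at C-2 rather than C-4.
This places the hydroxyl at C-2; a methyl group at C-3.
Assembling the pieces gives 3-methylpentan-2-ol.

3-methylpentan-2-ol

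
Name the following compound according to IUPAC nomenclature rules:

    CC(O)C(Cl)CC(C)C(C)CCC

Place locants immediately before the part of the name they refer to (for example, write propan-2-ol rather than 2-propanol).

3-chloro-5,6-dimethylnonan-2-ol

The longest chain bearing the –OH group is 9 carbons long (nonane).
The highest-priority functional group is an alcohol (–OH), so the name ends in -ol.
Number the chain so that numbering from this end puts the hydroxyl group at C-2 rather than C-8.
That gives the hydroxyl at C-2; a chloro group at C-3; methyl groups at C-5 and C-6.
Prefixes are listed alphabetically: chloro, methyl.
Assembling the pieces gives 3-chloro-5,6-dimethylnonan-2-ol.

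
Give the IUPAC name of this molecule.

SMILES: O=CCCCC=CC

hept-5-enal

The longest chain bearing the –CHO group and the multiple bond is 7 carbons long (heptane).
An aldehyde (terminal –CHO) is the principal characteristic group, giving the suffix -al.
There is one C=C double bond, indicated by the ending -ene.
Choose the numbering such that the aldehyde carbon is C-1 by definition.
That gives the double bond between C-5 and C-6.
Assembling the pieces gives hept-5-enal.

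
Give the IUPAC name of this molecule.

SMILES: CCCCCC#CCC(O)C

The longest chain bearing the –OH group and the multiple bond is 10 carbons long (decane).
The highest-priority functional group is an alcohol (–OH), so the name ends in -ol.
The chain contains a C≡C triple bond, so the unsaturation ending is -yne.
Number the chain so that numbering from this end puts the hydroxyl group at C-2 rather than C-9.
This places the hydroxyl at C-2; the triple bond between C-4 and C-5.
Putting it together: dec-4-yn-2-ol.

dec-4-yn-2-ol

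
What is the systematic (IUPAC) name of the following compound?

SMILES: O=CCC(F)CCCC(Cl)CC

The longest chain bearing the –CHO group is 9 carbons long (nonane).
The highest-priority functional group is an aldehyde (terminal –CHO), so the name ends in -al.
Number the chain so that the aldehyde carbon is C-1 by definition.
That gives a chloro group at C-7; a fluoro group at C-3.
The substituents are ordered alphabetically, ignoring any di-/tri- multipliers.
The name is 7-chloro-3-fluorononanal.

7-chloro-3-fluorononanal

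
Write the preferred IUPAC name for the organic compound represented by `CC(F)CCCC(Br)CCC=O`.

The longest carbon chain that includes the –CHO group has 9 carbons, so the parent hydride is nonane.
The highest-priority functional group is an aldehyde (terminal –CHO), so the name ends in -al.
Number the chain so that the aldehyde carbon is C-1 by definition.
With this numbering: a bromo group at C-4; a fluoro group at C-8.
Substituent prefixes are cited in alphabetical order (multiplying prefixes like di-/tri- are ignored for ordering).
Putting it together: 4-bromo-8-fluorononanal.

4-bromo-8-fluorononanal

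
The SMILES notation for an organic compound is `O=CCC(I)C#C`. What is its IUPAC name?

Counting along the main chain through the –CHO group and the multiple bond gives 5 carbons: the parent is pentane.
The highest-priority functional group is an aldehyde (terminal –CHO), so the name ends in -al.
The chain contains a C≡C triple bond, so the unsaturation ending is -yne.
The numbering direction is chosen so that the aldehyde carbon is C-1 by definition.
This places the triple bond between C-4 and C-5; an iodo group at C-3.
Assembling the pieces gives 3-iodopent-4-ynal.

3-iodopent-4-ynal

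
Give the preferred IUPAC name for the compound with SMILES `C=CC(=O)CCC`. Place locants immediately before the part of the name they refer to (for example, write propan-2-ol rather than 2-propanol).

The longest carbon chain that includes the carbonyl and the multiple bond has 6 carbons, so the parent hydride is hexane.
The principal characteristic group is a ketone (C=O on an internal carbon), named with the suffix -one.
A C=C double bond in the chain gives the infix -ene-.
Number the chain so that numbering from this end puts the carbonyl group at C-3 rather than C-4.
This places the carbonyl at C-3; the double bond between C-1 and C-2.
Assembling the pieces gives hex-1-en-3-one.

hex-1-en-3-one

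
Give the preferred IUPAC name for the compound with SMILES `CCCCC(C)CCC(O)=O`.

4-methyloctanoic acid

The longest carbon chain that includes the –COOH group has 8 carbons, so the parent hydride is octane.
A carboxylic acid (terminal –COOH) is the principal characteristic group, giving the suffix -oic acid.
Choose the numbering such that the carboxylic acid carbon is C-1 by definition.
This places a methyl group at C-4.
Putting it together: 4-methyloctanoic acid.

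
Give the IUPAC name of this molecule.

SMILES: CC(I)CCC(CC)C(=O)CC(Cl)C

The longest carbon chain that includes the carbonyl has 9 carbons, so the parent hydride is nonane.
The principal characteristic group is a ketone (C=O on an internal carbon), named with the suffix -one.
The numbering direction is chosen so that numbering from this end puts the carbonyl group at C-4 rather than C-6.
This places the carbonyl at C-4; a chloro group at C-2; an ethyl group at C-5; an iodo group at C-8.
Substituent prefixes are cited in alphabetical order (multiplying prefixes like di-/tri- are ignored for ordering).
Putting it together: 2-chloro-5-ethyl-8-iodononan-4-one.

2-chloro-5-ethyl-8-iodononan-4-one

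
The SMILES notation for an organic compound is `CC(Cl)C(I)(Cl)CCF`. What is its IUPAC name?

The longest carbon chain is 5 atoms: the parent is pentane.
Number the chain so that the substituent locant set {1,3,3,4} is lower than {2,3,3,5} at the first point of difference.
That gives chloro groups at C-3 and C-4; a fluoro group at C-1; an iodo group at C-3.
The substituents are ordered alphabetically, ignoring any di-/tri- multipliers.
Putting it together: 3,4-dichloro-1-fluoro-3-iodopentane.

3,4-dichloro-1-fluoro-3-iodopentane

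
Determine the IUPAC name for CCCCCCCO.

heptan-1-ol

The longest carbon chain that includes the –OH group has 7 carbons, so the parent hydride is heptane.
The principal characteristic group is an alcohol (–OH), named with the suffix -ol.
The numbering direction is chosen so that numbering from this end puts the hydroxyl group at C-1 rather than C-7.
With this numbering: the hydroxyl at C-1.
The name is heptan-1-ol.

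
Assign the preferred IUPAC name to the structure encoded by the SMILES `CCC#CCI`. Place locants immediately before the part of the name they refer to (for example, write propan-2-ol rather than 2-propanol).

Counting along the main chain through the multiple bond gives 5 carbons: the parent is pentane.
There is one C≡C triple bond, indicated by the ending -yne.
Number the chain so that numbering from this end puts the triple bond at C-2 rather than C-3.
That gives the triple bond between C-2 and C-3; an iodo group at C-1.
Putting it together: 1-iodopent-2-yne.

1-iodopent-2-yne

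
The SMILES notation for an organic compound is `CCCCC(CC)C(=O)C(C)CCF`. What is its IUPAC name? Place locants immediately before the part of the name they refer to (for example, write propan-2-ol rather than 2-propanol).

5-ethyl-1-fluoro-3-methylnonan-4-one

The longest chain bearing the carbonyl is 9 carbons long (nonane).
The highest-priority functional group is a ketone (C=O on an internal carbon), so the name ends in -one.
Choose the numbering such that numbering from this end puts the carbonyl group at C-4 rather than C-6.
That gives the carbonyl at C-4; an ethyl group at C-5; a fluoro group at C-1; a methyl group at C-3.
The substituents are ordered alphabetically, ignoring any di-/tri- multipliers.
The name is 5-ethyl-1-fluoro-3-methylnonan-4-one.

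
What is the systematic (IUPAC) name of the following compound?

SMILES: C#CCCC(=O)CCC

oct-7-yn-4-one

The longest chain bearing the carbonyl and the multiple bond is 8 carbons long (octane).
The principal characteristic group is a ketone (C=O on an internal carbon), named with the suffix -one.
The chain contains a C≡C triple bond, so the unsaturation ending is -yne.
Number the chain so that numbering from this end puts the carbonyl group at C-4 rather than C-5.
This places the carbonyl at C-4; the triple bond between C-7 and C-8.
Putting it together: oct-7-yn-4-one.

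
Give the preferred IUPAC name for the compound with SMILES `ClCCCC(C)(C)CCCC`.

The longest continuous carbon chain has 8 atoms, so the parent hydride is octane.
Number the chain so that the substituent locant set {1,4,4} is lower than {5,5,8} at the first point of difference.
That gives a chloro group at C-1; two methyl groups at C-4.
The substituents are ordered alphabetically, ignoring any di-/tri- multipliers.
Putting it together: 1-chloro-4,4-dimethyloctane.

1-chloro-4,4-dimethyloctane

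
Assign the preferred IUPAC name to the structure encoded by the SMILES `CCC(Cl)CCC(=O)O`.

The longest carbon chain that includes the –COOH group has 6 carbons, so the parent hydride is hexane.
The principal characteristic group is a carboxylic acid (terminal –COOH), named with the suffix -oic acid.
The numbering direction is chosen so that the carboxylic acid carbon is C-1 by definition.
That gives a chloro group at C-4.
Assembling the pieces gives 4-chlorohexanoic acid.

4-chlorohexanoic acid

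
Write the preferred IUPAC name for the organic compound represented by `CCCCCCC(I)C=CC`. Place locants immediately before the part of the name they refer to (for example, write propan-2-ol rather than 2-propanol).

Counting along the main chain through the multiple bond gives 10 carbons: the parent is decane.
The chain contains a C=C double bond, so the unsaturation ending is -ene.
The numbering direction is chosen so that numbering from this end puts the double bond at C-2 rather than C-8.
That gives the double bond between C-2 and C-3; an iodo group at C-4.
The name is 4-iododec-2-ene.

4-iododec-2-ene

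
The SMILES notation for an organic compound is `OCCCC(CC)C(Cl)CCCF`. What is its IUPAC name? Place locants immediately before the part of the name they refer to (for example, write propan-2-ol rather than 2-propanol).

The longest carbon chain that includes the –OH group has 8 carbons, so the parent hydride is octane.
The highest-priority functional group is an alcohol (–OH), so the name ends in -ol.
Number the chain so that numbering from this end puts the hydroxyl group at C-1 rather than C-8.
That gives the hydroxyl at C-1; a chloro group at C-5; an ethyl group at C-4; a fluoro group at C-8.
Substituent prefixes are cited in alphabetical order (multiplying prefixes like di-/tri- are ignored for ordering).
Putting it together: 5-chloro-4-ethyl-8-fluorooctan-1-ol.

5-chloro-4-ethyl-8-fluorooctan-1-ol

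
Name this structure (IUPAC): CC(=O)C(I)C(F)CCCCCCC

Counting along the main chain through the carbonyl gives 11 carbons: the parent is undecane.
A ketone (C=O on an internal carbon) is the principal characteristic group, giving the suffix -one.
The numbering direction is chosen so that numbering from this end puts the carbonyl group at C-2 rather than C-10.
This places the carbonyl at C-2; a fluoro group at C-4; an iodo group at C-3.
Substituent prefixes are cited in alphabetical order (multiplying prefixes like di-/tri- are ignored for ordering).
Assembling the pieces gives 4-fluoro-3-iodoundecan-2-one.

4-fluoro-3-iodoundecan-2-one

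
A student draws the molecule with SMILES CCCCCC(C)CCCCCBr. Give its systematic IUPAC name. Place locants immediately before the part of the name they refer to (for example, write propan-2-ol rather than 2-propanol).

The longest carbon chain is 11 atoms: the parent is undecane.
Choose the numbering such that the substituent locant set {1,6} is lower than {6,11} at the first point of difference.
With this numbering: a bromo group at C-1; a methyl group at C-6.
Substituent prefixes are cited in alphabetical order (multiplying prefixes like di-/tri- are ignored for ordering).
Putting it together: 1-bromo-6-methylundecane.

1-bromo-6-methylundecane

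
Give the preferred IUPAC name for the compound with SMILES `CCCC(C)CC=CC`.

5-methyloct-2-ene

Counting along the main chain through the multiple bond gives 8 carbons: the parent is octane.
There is one C=C double bond, indicated by the ending -ene.
Choose the numbering such that numbering from this end puts the double bond at C-2 rather than C-6.
With this numbering: the double bond between C-2 and C-3; a methyl group at C-5.
Assembling the pieces gives 5-methyloct-2-ene.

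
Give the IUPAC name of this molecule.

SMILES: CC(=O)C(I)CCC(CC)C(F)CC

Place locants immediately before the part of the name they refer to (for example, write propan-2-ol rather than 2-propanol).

6-ethyl-7-fluoro-3-iodononan-2-one

The longest chain bearing the carbonyl is 9 carbons long (nonane).
The principal characteristic group is a ketone (C=O on an internal carbon), named with the suffix -one.
Choose the numbering such that numbering from this end puts the carbonyl group at C-2 rather than C-8.
This places the carbonyl at C-2; an ethyl group at C-6; a fluoro group at C-7; an iodo group at C-3.
Prefixes are listed alphabetically: ethyl, fluoro, iodo.
Assembling the pieces gives 6-ethyl-7-fluoro-3-iodononan-2-one.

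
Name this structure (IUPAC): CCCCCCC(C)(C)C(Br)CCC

The longest continuous carbon chain has 11 atoms, so the parent hydride is undecane.
Number the chain so that the substituent locant set {4,5,5} is lower than {7,7,8} at the first point of difference.
With this numbering: a bromo group at C-4; two methyl groups at C-5.
Substituent prefixes are cited in alphabetical order (multiplying prefixes like di-/tri- are ignored for ordering).
Assembling the pieces gives 4-bromo-5,5-dimethylundecane.

4-bromo-5,5-dimethylundecane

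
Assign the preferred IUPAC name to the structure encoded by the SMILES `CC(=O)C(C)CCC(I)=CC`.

6-iodo-3-methyloct-6-en-2-one

The longest carbon chain that includes the carbonyl and the multiple bond has 8 carbons, so the parent hydride is octane.
The highest-priority functional group is a ketone (C=O on an internal carbon), so the name ends in -one.
A C=C double bond in the chain gives the infix -ene-.
Choose the numbering such that numbering from this end puts the carbonyl group at C-2 rather than C-7.
With this numbering: the carbonyl at C-2; the double bond between C-6 and C-7; an iodo group at C-6; a methyl group at C-3.
The substituents are ordered alphabetically, ignoring any di-/tri- multipliers.
Putting it together: 6-iodo-3-methyloct-6-en-2-one.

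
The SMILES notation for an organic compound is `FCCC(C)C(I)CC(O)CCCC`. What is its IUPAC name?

The longest carbon chain that includes the –OH group has 10 carbons, so the parent hydride is decane.
An alcohol (–OH) is the principal characteristic group, giving the suffix -ol.
The numbering direction is chosen so that numbering from this end puts the hydroxyl group at C-5 rather than C-6.
This places the hydroxyl at C-5; a fluoro group at C-10; an iodo group at C-7; a methyl group at C-8.
Substituent prefixes are cited in alphabetical order (multiplying prefixes like di-/tri- are ignored for ordering).
Putting it together: 10-fluoro-7-iodo-8-methyldecan-5-ol.

10-fluoro-7-iodo-8-methyldecan-5-ol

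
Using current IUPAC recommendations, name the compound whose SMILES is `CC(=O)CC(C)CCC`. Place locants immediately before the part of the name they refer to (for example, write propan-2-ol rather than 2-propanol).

4-methylheptan-2-one

The longest chain bearing the carbonyl is 7 carbons long (heptane).
The highest-priority functional group is a ketone (C=O on an internal carbon), so the name ends in -one.
The numbering direction is chosen so that numbering from this end puts the carbonyl group at C-2 rather than C-6.
This places the carbonyl at C-2; a methyl group at C-4.
Putting it together: 4-methylheptan-2-one.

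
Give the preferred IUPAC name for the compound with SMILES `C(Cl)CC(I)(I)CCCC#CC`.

9-chloro-7,7-diiodonon-2-yne

Counting along the main chain through the multiple bond gives 9 carbons: the parent is nonane.
There is one C≡C triple bond, indicated by the ending -yne.
Choose the numbering such that numbering from this end puts the triple bond at C-2 rather than C-7.
That gives the triple bond between C-2 and C-3; a chloro group at C-9; two iodo groups at C-7.
The substituents are ordered alphabetically, ignoring any di-/tri- multipliers.
The name is 9-chloro-7,7-diiodonon-2-yne.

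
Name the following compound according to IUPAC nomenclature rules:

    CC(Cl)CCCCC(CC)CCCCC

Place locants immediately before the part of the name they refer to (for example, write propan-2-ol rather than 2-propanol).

2-chloro-7-ethyldodecane

The longest continuous carbon chain has 12 atoms, so the parent hydride is dodecane.
Number the chain so that the substituent locant set {2,7} is lower than {6,11} at the first point of difference.
This places a chloro group at C-2; an ethyl group at C-7.
Prefixes are listed alphabetically: chloro, ethyl.
The name is 2-chloro-7-ethyldodecane.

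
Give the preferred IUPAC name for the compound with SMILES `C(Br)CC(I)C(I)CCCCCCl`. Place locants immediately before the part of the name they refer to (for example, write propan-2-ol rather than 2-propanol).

1-bromo-9-chloro-3,4-diiodononane

The longest continuous carbon chain has 9 atoms, so the parent hydride is nonane.
Choose the numbering such that the substituent locant set {1,3,4,9} is lower than {1,6,7,9} at the first point of difference.
With this numbering: a bromo group at C-1; a chloro group at C-9; iodo groups at C-3 and C-4.
Prefixes are listed alphabetically: bromo, chloro, iodo.
The name is 1-bromo-9-chloro-3,4-diiodononane.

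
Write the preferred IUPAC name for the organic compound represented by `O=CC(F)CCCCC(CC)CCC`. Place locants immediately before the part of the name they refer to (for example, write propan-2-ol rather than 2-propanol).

7-ethyl-2-fluorodecanal

The longest carbon chain that includes the –CHO group has 10 carbons, so the parent hydride is decane.
The principal characteristic group is an aldehyde (terminal –CHO), named with the suffix -al.
The numbering direction is chosen so that the aldehyde carbon is C-1 by definition.
With this numbering: an ethyl group at C-7; a fluoro group at C-2.
The substituents are ordered alphabetically, ignoring any di-/tri- multipliers.
Assembling the pieces gives 7-ethyl-2-fluorodecanal.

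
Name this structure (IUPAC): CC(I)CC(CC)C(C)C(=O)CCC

6-ethyl-8-iodo-5-methylnonan-4-one

The longest carbon chain that includes the carbonyl has 9 carbons, so the parent hydride is nonane.
The principal characteristic group is a ketone (C=O on an internal carbon), named with the suffix -one.
Choose the numbering such that numbering from this end puts the carbonyl group at C-4 rather than C-6.
This places the carbonyl at C-4; an ethyl group at C-6; an iodo group at C-8; a methyl group at C-5.
Prefixes are listed alphabetically: ethyl, iodo, methyl.
The name is 6-ethyl-8-iodo-5-methylnonan-4-one.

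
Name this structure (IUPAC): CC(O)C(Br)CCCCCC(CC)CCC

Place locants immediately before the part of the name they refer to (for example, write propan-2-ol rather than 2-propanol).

Counting along the main chain through the –OH group gives 12 carbons: the parent is dodecane.
The highest-priority functional group is an alcohol (–OH), so the name ends in -ol.
Number the chain so that numbering from this end puts the hydroxyl group at C-2 rather than C-11.
That gives the hydroxyl at C-2; a bromo group at C-3; an ethyl group at C-9.
Substituent prefixes are cited in alphabetical order (multiplying prefixes like di-/tri- are ignored for ordering).
Putting it together: 3-bromo-9-ethyldodecan-2-ol.

3-bromo-9-ethyldodecan-2-ol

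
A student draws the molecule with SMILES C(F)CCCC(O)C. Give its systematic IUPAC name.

Counting along the main chain through the –OH group gives 6 carbons: the parent is hexane.
An alcohol (–OH) is the principal characteristic group, giving the suffix -ol.
Choose the numbering such that numbering from this end puts the hydroxyl group at C-2 rather than C-5.
This places the hydroxyl at C-2; a fluoro group at C-6.
The name is 6-fluorohexan-2-ol.

6-fluorohexan-2-ol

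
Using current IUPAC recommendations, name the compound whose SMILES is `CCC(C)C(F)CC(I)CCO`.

The longest chain bearing the –OH group is 8 carbons long (octane).
The highest-priority functional group is an alcohol (–OH), so the name ends in -ol.
Number the chain so that numbering from this end puts the hydroxyl group at C-1 rather than C-8.
With this numbering: the hydroxyl at C-1; a fluoro group at C-5; an iodo group at C-3; a methyl group at C-6.
Prefixes are listed alphabetically: fluoro, iodo, methyl.
The name is 5-fluoro-3-iodo-6-methyloctan-1-ol.

5-fluoro-3-iodo-6-methyloctan-1-ol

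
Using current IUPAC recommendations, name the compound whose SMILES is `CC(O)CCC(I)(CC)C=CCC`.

5-ethyl-5-iodonon-6-en-2-ol

The longest carbon chain that includes the –OH group and the multiple bond has 9 carbons, so the parent hydride is nonane.
An alcohol (–OH) is the principal characteristic group, giving the suffix -ol.
There is one C=C double bond, indicated by the ending -ene.
Choose the numbering such that numbering from this end puts the hydroxyl group at C-2 rather than C-8.
That gives the hydroxyl at C-2; the double bond between C-6 and C-7; an ethyl group at C-5; an iodo group at C-5.
Substituent prefixes are cited in alphabetical order (multiplying prefixes like di-/tri- are ignored for ordering).
Putting it together: 5-ethyl-5-iodonon-6-en-2-ol.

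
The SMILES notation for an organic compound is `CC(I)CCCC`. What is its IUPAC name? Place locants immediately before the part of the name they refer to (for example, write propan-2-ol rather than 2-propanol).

2-iodohexane

The parent chain contains 6 carbons (hexane).
Number the chain so that the substituent locant set {2} is lower than {5} at the first point of difference.
With this numbering: an iodo group at C-2.
Assembling the pieces gives 2-iodohexane.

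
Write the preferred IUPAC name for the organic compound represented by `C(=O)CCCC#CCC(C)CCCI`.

11-iodo-8-methylundec-5-ynal

The longest carbon chain that includes the –CHO group and the multiple bond has 11 carbons, so the parent hydride is undecane.
The highest-priority functional group is an aldehyde (terminal –CHO), so the name ends in -al.
The chain contains a C≡C triple bond, so the unsaturation ending is -yne.
Choose the numbering such that the aldehyde carbon is C-1 by definition.
That gives the triple bond between C-5 and C-6; an iodo group at C-11; a methyl group at C-8.
The substituents are ordered alphabetically, ignoring any di-/tri- multipliers.
Putting it together: 11-iodo-8-methylundec-5-ynal.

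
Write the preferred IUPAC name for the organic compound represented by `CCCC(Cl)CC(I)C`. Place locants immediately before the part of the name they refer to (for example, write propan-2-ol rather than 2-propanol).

The longest carbon chain is 7 atoms: the parent is heptane.
Number the chain so that the substituent locant set {2,4} is lower than {4,6} at the first point of difference.
With this numbering: a chloro group at C-4; an iodo group at C-2.
Substituent prefixes are cited in alphabetical order (multiplying prefixes like di-/tri- are ignored for ordering).
Putting it together: 4-chloro-2-iodoheptane.

4-chloro-2-iodoheptane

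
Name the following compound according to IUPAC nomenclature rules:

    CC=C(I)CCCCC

3-iodooct-2-ene

The longest chain bearing the multiple bond is 8 carbons long (octane).
A C=C double bond in the chain gives the infix -ene-.
Choose the numbering such that numbering from this end puts the double bond at C-2 rather than C-6.
With this numbering: the double bond between C-2 and C-3; an iodo group at C-3.
Putting it together: 3-iodooct-2-ene.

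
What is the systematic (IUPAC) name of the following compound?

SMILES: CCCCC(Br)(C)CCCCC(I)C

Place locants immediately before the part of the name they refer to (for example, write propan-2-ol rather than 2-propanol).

7-bromo-2-iodo-7-methylundecane

The parent chain contains 11 carbons (undecane).
Number the chain so that the substituent locant set {2,7,7} is lower than {5,5,10} at the first point of difference.
That gives a bromo group at C-7; an iodo group at C-2; a methyl group at C-7.
The substituents are ordered alphabetically, ignoring any di-/tri- multipliers.
The name is 7-bromo-2-iodo-7-methylundecane.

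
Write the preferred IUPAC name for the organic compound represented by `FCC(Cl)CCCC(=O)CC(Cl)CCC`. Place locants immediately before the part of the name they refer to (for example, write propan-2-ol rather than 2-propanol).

2,8-dichloro-1-fluoroundecan-6-one

The longest chain bearing the carbonyl is 11 carbons long (undecane).
The highest-priority functional group is a ketone (C=O on an internal carbon), so the name ends in -one.
The numbering direction is chosen so that the substituent locant set {1,2,8} is lower than {4,10,11} at the first point of difference.
That gives the carbonyl at C-6; chloro groups at C-2 and C-8; a fluoro group at C-1.
Substituent prefixes are cited in alphabetical order (multiplying prefixes like di-/tri- are ignored for ordering).
The name is 2,8-dichloro-1-fluoroundecan-6-one.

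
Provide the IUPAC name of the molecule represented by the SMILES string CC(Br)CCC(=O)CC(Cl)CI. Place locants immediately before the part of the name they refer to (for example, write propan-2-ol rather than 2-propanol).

7-bromo-2-chloro-1-iodooctan-4-one

The longest carbon chain that includes the carbonyl has 8 carbons, so the parent hydride is octane.
A ketone (C=O on an internal carbon) is the principal characteristic group, giving the suffix -one.
The numbering direction is chosen so that numbering from this end puts the carbonyl group at C-4 rather than C-5.
This places the carbonyl at C-4; a bromo group at C-7; a chloro group at C-2; an iodo group at C-1.
Prefixes are listed alphabetically: bromo, chloro, iodo.
Assembling the pieces gives 7-bromo-2-chloro-1-iodooctan-4-one.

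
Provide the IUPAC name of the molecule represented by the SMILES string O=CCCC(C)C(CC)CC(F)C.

The longest chain bearing the –CHO group is 8 carbons long (octane).
The principal characteristic group is an aldehyde (terminal –CHO), named with the suffix -al.
Choose the numbering such that the aldehyde carbon is C-1 by definition.
With this numbering: an ethyl group at C-5; a fluoro group at C-7; a methyl group at C-4.
Substituent prefixes are cited in alphabetical order (multiplying prefixes like di-/tri- are ignored for ordering).
The name is 5-ethyl-7-fluoro-4-methyloctanal.

5-ethyl-7-fluoro-4-methyloctanal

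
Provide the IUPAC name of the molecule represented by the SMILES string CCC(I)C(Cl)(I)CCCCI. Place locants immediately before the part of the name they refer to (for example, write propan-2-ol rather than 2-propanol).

5-chloro-1,5,6-triiodooctane

The longest carbon chain is 8 atoms: the parent is octane.
The numbering direction is chosen so that the substituent locant set {1,5,5,6} is lower than {3,4,4,8} at the first point of difference.
That gives a chloro group at C-5; iodo groups at C-1 and C-5 and C-6.
Prefixes are listed alphabetically: chloro, iodo.
Putting it together: 5-chloro-1,5,6-triiodooctane.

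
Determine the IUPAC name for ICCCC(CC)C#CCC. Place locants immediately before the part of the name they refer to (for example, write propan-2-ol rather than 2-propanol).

5-ethyl-8-iodooct-3-yne

Counting along the main chain through the multiple bond gives 8 carbons: the parent is octane.
The chain contains a C≡C triple bond, so the unsaturation ending is -yne.
Number the chain so that numbering from this end puts the triple bond at C-3 rather than C-5.
That gives the triple bond between C-3 and C-4; an ethyl group at C-5; an iodo group at C-8.
The substituents are ordered alphabetically, ignoring any di-/tri- multipliers.
Assembling the pieces gives 5-ethyl-8-iodooct-3-yne.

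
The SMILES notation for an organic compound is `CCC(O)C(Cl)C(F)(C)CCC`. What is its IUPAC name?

4-chloro-5-fluoro-5-methyloctan-3-ol

The longest carbon chain that includes the –OH group has 8 carbons, so the parent hydride is octane.
An alcohol (–OH) is the principal characteristic group, giving the suffix -ol.
Number the chain so that numbering from this end puts the hydroxyl group at C-3 rather than C-6.
With this numbering: the hydroxyl at C-3; a chloro group at C-4; a fluoro group at C-5; a methyl group at C-5.
Substituent prefixes are cited in alphabetical order (multiplying prefixes like di-/tri- are ignored for ordering).
The name is 4-chloro-5-fluoro-5-methyloctan-3-ol.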